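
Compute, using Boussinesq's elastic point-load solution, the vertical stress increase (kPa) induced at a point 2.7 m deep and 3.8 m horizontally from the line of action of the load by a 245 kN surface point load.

Boussinesq vertical stress below a point load on an elastic half-space:
Δσ_z = 3P/(2πz²) · [1 + (r/z)²]^(−5/2)
r/z = 3.8/2.7 = 1.4074; [1+(r/z)²]^(−5/2) = 0.065188.
Δσ_z = 3×245/(2π×2.7²) × 0.065188 = 16.046 × 0.065188 = 1.046 kPa

Δσ_z ≈ 1.05 kPa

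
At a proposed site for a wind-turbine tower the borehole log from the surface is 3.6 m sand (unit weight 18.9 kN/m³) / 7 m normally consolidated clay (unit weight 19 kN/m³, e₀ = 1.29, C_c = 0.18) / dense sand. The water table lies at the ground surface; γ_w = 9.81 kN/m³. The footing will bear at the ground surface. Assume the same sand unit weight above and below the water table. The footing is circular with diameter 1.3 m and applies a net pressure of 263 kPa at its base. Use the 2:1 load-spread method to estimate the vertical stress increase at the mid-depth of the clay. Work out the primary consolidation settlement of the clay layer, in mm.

S_c ≈ 22.1 mm

Mid-depth of clay below the ground surface: z = 3.6 + 7/2 = 7.1 m.
Total vertical stress at mid-clay: σ_v = 18.9×3.6 + 19×3.5 = 134.54 kPa.
Pore pressure: u = 9.81×(7.1 − 0) = 69.651 kPa.
Initial effective stress: σ'_0 = σ_v − u = 134.54 − 69.651 = 64.889 kPa.
Stress increase at mid-clay by the 2:1 spreading method:
Δσ ≈ qD²/(D+z)² = 263×1.3²/(1.3+7.1)² = 6.2992 kPa
Final effective stress: σ'_f = σ'_0 + Δσ = 64.889 + 6.2992 = 71.188 kPa.
Normally consolidated clay, so the full stress increment lies on the virgin compression line:
S_c = C_c·H/(1+e₀)·log₁₀(σ'_f/σ'_0) = 0.18×7/(1+1.29)×log₁₀(71.188/64.889)
    = 0.55022 × 0.040236 = 0.02214 m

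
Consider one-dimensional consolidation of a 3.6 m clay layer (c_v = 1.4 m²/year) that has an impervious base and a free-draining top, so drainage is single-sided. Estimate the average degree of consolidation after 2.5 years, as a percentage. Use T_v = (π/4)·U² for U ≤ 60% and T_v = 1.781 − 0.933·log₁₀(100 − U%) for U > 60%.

U ≈ 58.6 %

Drainage path length: H_d = H = 3.6 m (single drainage).
T_v = c_v·t/H_d² = 1.4×2.5/3.6² = 0.27006.
T_v = 0.27006 corresponds to the U ≤ 60% branch:
U = √(4T_v/π) = 0.5864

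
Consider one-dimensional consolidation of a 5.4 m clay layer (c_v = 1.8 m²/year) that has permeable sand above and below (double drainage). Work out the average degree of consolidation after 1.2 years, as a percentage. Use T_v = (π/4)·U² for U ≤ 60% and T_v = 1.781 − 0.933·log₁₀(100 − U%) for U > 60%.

U ≈ 61 %

Drainage path length: H_d = H/2 = 2.7 m (double drainage).
T_v = c_v·t/H_d² = 1.8×1.2/2.7² = 0.2963.
T_v = 0.2963 corresponds to the U > 60% branch:
U = 1 − 10^((1.781 − T_v)/0.933)/100 = 0.6098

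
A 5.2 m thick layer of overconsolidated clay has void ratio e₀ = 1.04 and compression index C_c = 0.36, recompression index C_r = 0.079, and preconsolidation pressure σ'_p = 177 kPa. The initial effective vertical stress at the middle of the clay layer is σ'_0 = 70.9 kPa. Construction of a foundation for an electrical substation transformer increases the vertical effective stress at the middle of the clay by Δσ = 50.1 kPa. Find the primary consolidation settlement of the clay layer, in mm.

Final effective stress: σ'_f = 70.9 + 50.1 = 121 kPa.
σ'_f = 121 ≤ σ'_p = 177 kPa, so the clay remains overconsolidated and only the recompression index applies:
S_c = C_r·H/(1+e₀)·log₁₀(σ'_f/σ'_0) = 0.079×5.2/2.04×log₁₀(121/70.9)
    = 0.20137 × 0.23214 = 0.04675 m

S_c ≈ 46.7 mm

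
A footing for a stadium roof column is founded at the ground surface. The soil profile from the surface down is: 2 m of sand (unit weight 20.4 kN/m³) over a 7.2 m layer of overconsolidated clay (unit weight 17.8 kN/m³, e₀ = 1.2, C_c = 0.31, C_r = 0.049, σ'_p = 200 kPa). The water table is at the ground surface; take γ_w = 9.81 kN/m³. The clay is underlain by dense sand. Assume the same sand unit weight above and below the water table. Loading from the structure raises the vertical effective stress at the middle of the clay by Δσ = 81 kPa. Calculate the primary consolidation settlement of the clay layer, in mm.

Mid-depth of clay below the ground surface: z = 2 + 7.2/2 = 5.6 m.
Total vertical stress at mid-clay: σ_v = 20.4×2 + 17.8×3.6 = 104.88 kPa.
Pore pressure: u = 9.81×(5.6 − 0) = 54.936 kPa.
Initial effective stress: σ'_0 = σ_v − u = 104.88 − 54.936 = 49.944 kPa.
Final effective stress: σ'_f = 49.944 + 81 = 130.94 kPa.
σ'_f = 130.94 ≤ σ'_p = 200 kPa, so the clay remains overconsolidated and only the recompression index applies:
S_c = C_r·H/(1+e₀)·log₁₀(σ'_f/σ'_0) = 0.049×7.2/2.2×log₁₀(130.94/49.944)
    = 0.16036 × 0.41859 = 0.06713 m

S_c ≈ 67.1 mm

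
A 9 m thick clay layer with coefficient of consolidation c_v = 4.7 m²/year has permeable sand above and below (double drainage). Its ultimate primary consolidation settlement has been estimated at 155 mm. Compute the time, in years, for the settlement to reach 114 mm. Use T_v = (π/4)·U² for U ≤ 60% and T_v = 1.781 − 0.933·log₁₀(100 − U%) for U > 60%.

t ≈ 1.96 years

Drainage path length: H_d = H/2 = 4.5 m (double drainage).
U = S(t)/S_ult = 114/155 = 0.7355.
U > 60%: T_v = 1.781 − 0.933·log₁₀(100 − 73.548) = 0.45385.
t = T_v·H_d²/c_v = 0.45385×4.5²/4.7 = 1.955 years.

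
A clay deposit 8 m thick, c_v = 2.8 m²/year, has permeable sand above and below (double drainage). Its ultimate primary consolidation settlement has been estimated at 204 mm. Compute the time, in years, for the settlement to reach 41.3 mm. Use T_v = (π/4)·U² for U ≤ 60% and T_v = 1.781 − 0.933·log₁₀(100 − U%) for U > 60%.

Drainage path length: H_d = H/2 = 4 m (double drainage).
U = S(t)/S_ult = 41.3/204 = 0.2025.
U ≤ 60%: T_v = (π/4)·U² = (π/4)×0.20245² = 0.032191.
t = T_v·H_d²/c_v = 0.032191×4²/2.8 = 0.1839 years.

t ≈ 0.184 years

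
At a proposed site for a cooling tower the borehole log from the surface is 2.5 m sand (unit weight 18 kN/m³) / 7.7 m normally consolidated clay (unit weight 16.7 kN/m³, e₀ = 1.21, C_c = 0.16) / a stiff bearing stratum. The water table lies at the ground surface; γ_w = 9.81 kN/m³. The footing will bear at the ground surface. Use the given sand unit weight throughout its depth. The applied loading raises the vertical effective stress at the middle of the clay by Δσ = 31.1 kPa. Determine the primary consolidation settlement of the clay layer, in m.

S_c ≈ 0.123 m

Mid-depth of clay below the ground surface: z = 2.5 + 7.7/2 = 6.35 m.
Total vertical stress at mid-clay: σ_v = 18×2.5 + 16.7×3.85 = 109.3 kPa.
Pore pressure: u = 9.81×(6.35 − 0) = 62.294 kPa.
Initial effective stress: σ'_0 = σ_v − u = 109.3 − 62.294 = 47.006 kPa.
Final effective stress: σ'_f = σ'_0 + Δσ = 47.006 + 31.1 = 78.106 kPa.
Normally consolidated clay, so the full stress increment lies on the virgin compression line:
S_c = C_c·H/(1+e₀)·log₁₀(σ'_f/σ'_0) = 0.16×7.7/(1+1.21)×log₁₀(78.106/47.006)
    = 0.55747 × 0.22053 = 0.1229 m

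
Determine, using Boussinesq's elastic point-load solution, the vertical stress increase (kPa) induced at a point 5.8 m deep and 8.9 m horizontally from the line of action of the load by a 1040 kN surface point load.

Boussinesq vertical stress below a point load on an elastic half-space:
Δσ_z = 3P/(2πz²) · [1 + (r/z)²]^(−5/2)
r/z = 8.9/5.8 = 1.5345; [1+(r/z)²]^(−5/2) = 0.048516.
Δσ_z = 3×1040/(2π×5.8²) × 0.048516 = 14.761 × 0.048516 = 0.7161 kPa

Δσ_z ≈ 0.716 kPa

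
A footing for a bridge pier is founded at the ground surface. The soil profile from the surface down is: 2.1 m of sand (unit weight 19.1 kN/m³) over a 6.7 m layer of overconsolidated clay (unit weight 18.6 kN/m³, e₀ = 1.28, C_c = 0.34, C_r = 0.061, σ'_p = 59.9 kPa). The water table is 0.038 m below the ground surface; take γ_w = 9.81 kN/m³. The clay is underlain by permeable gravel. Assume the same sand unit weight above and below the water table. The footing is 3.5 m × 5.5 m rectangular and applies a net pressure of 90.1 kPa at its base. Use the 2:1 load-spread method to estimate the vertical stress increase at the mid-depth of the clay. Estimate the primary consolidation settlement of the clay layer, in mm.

S_c ≈ 63.9 mm

Mid-depth of clay below the ground surface: z = 2.1 + 6.7/2 = 5.45 m.
Total vertical stress at mid-clay: σ_v = 19.1×2.1 + 18.6×3.35 = 102.42 kPa.
Pore pressure: u = 9.81×(5.45 − 0.038) = 53.092 kPa.
Initial effective stress: σ'_0 = σ_v − u = 102.42 − 53.092 = 49.328 kPa.
Stress increase at mid-clay by the 2:1 spreading method:
Δσ = qBL/((B+z)(L+z)) = 90.1×3.5×5.5/((3.5+5.45)(5.5+5.45)) = 17.698 kPa
Final effective stress: σ'_f = 49.328 + 17.698 = 67.026 kPa.
σ'_f = 67.026 > σ'_p = 59.9 kPa, so the stress path crosses the preconsolidation pressure — recompression up to σ'_p, then virgin compression beyond:
S_c = H/(1+e₀)·[C_r·log₁₀(σ'_p/σ'_0) + C_c·log₁₀(σ'_f/σ'_p)]
    = 6.7/2.28 × [0.061×log₁₀(59.9/49.328) + 0.34×log₁₀(67.026/59.9)]
    = 2.9386 × [0.0051443 + 0.016598] = 0.06389 m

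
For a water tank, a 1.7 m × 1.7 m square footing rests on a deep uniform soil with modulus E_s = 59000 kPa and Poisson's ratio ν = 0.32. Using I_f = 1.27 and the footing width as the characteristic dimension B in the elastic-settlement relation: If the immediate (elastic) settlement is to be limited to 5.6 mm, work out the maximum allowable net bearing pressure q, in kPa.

q ≈ 170 kPa

S_e = q·B·(1−ν²)/E_s · I_f  ⇒  q = S_e·E_s / (B·(1−ν²)·I_f).
q = 0.0056 × 59000 / (1.7 × 0.8976 × 1.27) = 170.5 kPa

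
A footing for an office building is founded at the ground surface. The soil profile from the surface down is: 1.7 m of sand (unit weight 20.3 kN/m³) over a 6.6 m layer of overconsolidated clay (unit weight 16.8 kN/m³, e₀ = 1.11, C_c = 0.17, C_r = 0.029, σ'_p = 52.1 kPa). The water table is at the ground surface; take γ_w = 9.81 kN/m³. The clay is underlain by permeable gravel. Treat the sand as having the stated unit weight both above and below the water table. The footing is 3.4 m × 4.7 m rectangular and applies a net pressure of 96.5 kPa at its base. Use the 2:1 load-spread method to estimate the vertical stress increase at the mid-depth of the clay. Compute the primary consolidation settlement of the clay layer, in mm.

S_c ≈ 41.5 mm

Mid-depth of clay below the ground surface: z = 1.7 + 6.6/2 = 5 m.
Total vertical stress at mid-clay: σ_v = 20.3×1.7 + 16.8×3.3 = 89.95 kPa.
Pore pressure: u = 9.81×(5 − 0) = 49.05 kPa.
Initial effective stress: σ'_0 = σ_v − u = 89.95 − 49.05 = 40.9 kPa.
Stress increase at mid-clay by the 2:1 spreading method:
Δσ = qBL/((B+z)(L+z)) = 96.5×3.4×4.7/((3.4+5)(4.7+5)) = 18.926 kPa
Final effective stress: σ'_f = 40.9 + 18.926 = 59.826 kPa.
σ'_f = 59.826 > σ'_p = 52.1 kPa, so the stress path crosses the preconsolidation pressure — recompression up to σ'_p, then virgin compression beyond:
S_c = H/(1+e₀)·[C_r·log₁₀(σ'_p/σ'_0) + C_c·log₁₀(σ'_f/σ'_p)]
    = 6.6/2.11 × [0.029×log₁₀(52.1/40.9) + 0.17×log₁₀(59.826/52.1)]
    = 3.128 × [0.0030483 + 0.010209] = 0.04147 m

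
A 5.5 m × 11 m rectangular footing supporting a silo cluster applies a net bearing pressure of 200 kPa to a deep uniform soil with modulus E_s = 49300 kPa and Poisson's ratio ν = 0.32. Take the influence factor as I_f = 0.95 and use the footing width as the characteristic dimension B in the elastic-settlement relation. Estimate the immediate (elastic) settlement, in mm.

S_e ≈ 19 mm

Immediate (elastic) settlement: S_e = q·B·(1−ν²)/E_s · I_f.
S_e = 200 × 5.5 × (1 − 0.32²) / 49300 × 0.95
    = 200 × 5.5 × 0.8976 / 49300 × 0.95
    = 0.01903 m = 19.03 mm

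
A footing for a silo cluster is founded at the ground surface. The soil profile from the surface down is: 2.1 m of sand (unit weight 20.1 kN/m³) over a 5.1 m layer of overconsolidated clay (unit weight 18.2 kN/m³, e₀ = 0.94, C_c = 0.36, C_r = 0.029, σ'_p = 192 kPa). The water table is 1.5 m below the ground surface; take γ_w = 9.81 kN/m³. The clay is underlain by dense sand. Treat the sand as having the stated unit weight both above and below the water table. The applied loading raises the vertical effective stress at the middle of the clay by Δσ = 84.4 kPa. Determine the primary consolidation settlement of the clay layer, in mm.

S_c ≈ 29.8 mm

Mid-depth of clay below the ground surface: z = 2.1 + 5.1/2 = 4.65 m.
Total vertical stress at mid-clay: σ_v = 20.1×2.1 + 18.2×2.55 = 88.62 kPa.
Pore pressure: u = 9.81×(4.65 − 1.5) = 30.902 kPa.
Initial effective stress: σ'_0 = σ_v − u = 88.62 − 30.902 = 57.718 kPa.
Final effective stress: σ'_f = 57.718 + 84.4 = 142.12 kPa.
σ'_f = 142.12 ≤ σ'_p = 192 kPa, so the clay remains overconsolidated and only the recompression index applies:
S_c = C_r·H/(1+e₀)·log₁₀(σ'_f/σ'_0) = 0.029×5.1/1.94×log₁₀(142.12/57.718)
    = 0.076238 × 0.39134 = 0.02984 m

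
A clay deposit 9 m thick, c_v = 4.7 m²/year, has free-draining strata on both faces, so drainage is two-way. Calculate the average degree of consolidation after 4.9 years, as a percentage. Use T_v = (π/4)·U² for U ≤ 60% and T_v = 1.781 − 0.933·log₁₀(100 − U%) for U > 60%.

U ≈ 95.1 %

Drainage path length: H_d = H/2 = 4.5 m (double drainage).
T_v = c_v·t/H_d² = 4.7×4.9/4.5² = 1.1373.
T_v = 1.1373 corresponds to the U > 60% branch:
U = 1 − 10^((1.781 − T_v)/0.933)/100 = 0.951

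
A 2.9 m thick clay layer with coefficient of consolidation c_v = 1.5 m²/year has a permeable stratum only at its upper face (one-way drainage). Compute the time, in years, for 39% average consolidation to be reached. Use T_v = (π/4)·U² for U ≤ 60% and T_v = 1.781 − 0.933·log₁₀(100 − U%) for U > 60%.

Drainage path length: H_d = H = 2.9 m (single drainage).
U ≤ 60%: T_v = (π/4)·U² = (π/4)×0.39² = 0.11946.
t = T_v·H_d²/c_v = 0.11946×2.9²/1.5 = 0.6698 years.

t ≈ 0.67 years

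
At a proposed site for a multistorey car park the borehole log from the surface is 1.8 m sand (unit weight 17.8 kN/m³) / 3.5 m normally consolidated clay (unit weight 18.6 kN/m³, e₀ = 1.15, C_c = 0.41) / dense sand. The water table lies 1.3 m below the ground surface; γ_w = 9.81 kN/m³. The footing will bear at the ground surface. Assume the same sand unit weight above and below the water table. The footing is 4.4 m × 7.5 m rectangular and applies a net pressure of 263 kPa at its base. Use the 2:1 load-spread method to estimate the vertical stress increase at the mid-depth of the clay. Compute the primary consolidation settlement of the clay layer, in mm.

Mid-depth of clay below the ground surface: z = 1.8 + 3.5/2 = 3.55 m.
Total vertical stress at mid-clay: σ_v = 17.8×1.8 + 18.6×1.75 = 64.59 kPa.
Pore pressure: u = 9.81×(3.55 − 1.3) = 22.073 kPa.
Initial effective stress: σ'_0 = σ_v − u = 64.59 − 22.073 = 42.517 kPa.
Stress increase at mid-clay by the 2:1 spreading method:
Δσ = qBL/((B+z)(L+z)) = 263×4.4×7.5/((4.4+3.55)(7.5+3.55)) = 98.796 kPa
Final effective stress: σ'_f = σ'_0 + Δσ = 42.517 + 98.796 = 141.31 kPa.
Normally consolidated clay, so the full stress increment lies on the virgin compression line:
S_c = C_c·H/(1+e₀)·log₁₀(σ'_f/σ'_0) = 0.41×3.5/(1+1.15)×log₁₀(141.31/42.517)
    = 0.66744 × 0.52161 = 0.3481 m

S_c ≈ 348 mm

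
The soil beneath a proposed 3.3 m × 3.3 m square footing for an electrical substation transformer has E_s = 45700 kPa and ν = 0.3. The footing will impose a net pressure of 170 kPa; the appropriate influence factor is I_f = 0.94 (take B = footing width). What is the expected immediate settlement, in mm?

Immediate (elastic) settlement: S_e = q·B·(1−ν²)/E_s · I_f.
S_e = 170 × 3.3 × (1 − 0.3²) / 45700 × 0.94
    = 170 × 3.3 × 0.91 / 45700 × 0.94
    = 0.0105 m = 10.5 mm

S_e ≈ 10.5 mm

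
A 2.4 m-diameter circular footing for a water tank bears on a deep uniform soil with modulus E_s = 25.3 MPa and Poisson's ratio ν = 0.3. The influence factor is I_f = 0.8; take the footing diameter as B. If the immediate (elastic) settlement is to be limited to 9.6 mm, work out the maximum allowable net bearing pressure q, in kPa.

q ≈ 139 kPa

E_s = 25.3 MPa = 25300 kPa.
S_e = q·B·(1−ν²)/E_s · I_f  ⇒  q = S_e·E_s / (B·(1−ν²)·I_f).
q = 0.0096 × 25300 / (2.4 × 0.91 × 0.8) = 139 kPa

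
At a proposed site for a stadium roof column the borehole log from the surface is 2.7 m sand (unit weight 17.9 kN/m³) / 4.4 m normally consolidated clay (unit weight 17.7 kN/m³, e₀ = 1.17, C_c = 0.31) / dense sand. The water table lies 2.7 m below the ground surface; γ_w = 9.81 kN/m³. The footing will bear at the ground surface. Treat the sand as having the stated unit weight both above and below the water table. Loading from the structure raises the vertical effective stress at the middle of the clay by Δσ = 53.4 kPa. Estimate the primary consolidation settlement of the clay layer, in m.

Mid-depth of clay below the ground surface: z = 2.7 + 4.4/2 = 4.9 m.
Total vertical stress at mid-clay: σ_v = 17.9×2.7 + 17.7×2.2 = 87.27 kPa.
Pore pressure: u = 9.81×(4.9 − 2.7) = 21.582 kPa.
Initial effective stress: σ'_0 = σ_v − u = 87.27 − 21.582 = 65.688 kPa.
Final effective stress: σ'_f = σ'_0 + Δσ = 65.688 + 53.4 = 119.09 kPa.
Normally consolidated clay, so the full stress increment lies on the virgin compression line:
S_c = C_c·H/(1+e₀)·log₁₀(σ'_f/σ'_0) = 0.31×4.4/(1+1.17)×log₁₀(119.09/65.688)
    = 0.62857 × 0.25839 = 0.1624 m

S_c ≈ 0.162 m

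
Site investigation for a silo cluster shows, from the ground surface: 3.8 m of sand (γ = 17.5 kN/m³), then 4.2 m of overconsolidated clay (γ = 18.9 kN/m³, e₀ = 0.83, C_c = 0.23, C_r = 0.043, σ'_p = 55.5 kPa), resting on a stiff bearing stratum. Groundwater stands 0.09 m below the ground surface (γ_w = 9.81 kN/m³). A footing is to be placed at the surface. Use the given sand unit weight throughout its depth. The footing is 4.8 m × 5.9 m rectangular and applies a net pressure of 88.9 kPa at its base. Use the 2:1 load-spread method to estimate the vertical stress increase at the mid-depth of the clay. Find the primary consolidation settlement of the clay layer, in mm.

Mid-depth of clay below the ground surface: z = 3.8 + 4.2/2 = 5.9 m.
Total vertical stress at mid-clay: σ_v = 17.5×3.8 + 18.9×2.1 = 106.19 kPa.
Pore pressure: u = 9.81×(5.9 − 0.09) = 56.996 kPa.
Initial effective stress: σ'_0 = σ_v − u = 106.19 − 56.996 = 49.194 kPa.
Stress increase at mid-clay by the 2:1 spreading method:
Δσ = qBL/((B+z)(L+z)) = 88.9×4.8×5.9/((4.8+5.9)(5.9+5.9)) = 19.94 kPa
Final effective stress: σ'_f = 49.194 + 19.94 = 69.134 kPa.
σ'_f = 69.134 > σ'_p = 55.5 kPa, so the stress path crosses the preconsolidation pressure — recompression up to σ'_p, then virgin compression beyond:
S_c = H/(1+e₀)·[C_r·log₁₀(σ'_p/σ'_0) + C_c·log₁₀(σ'_f/σ'_p)]
    = 4.2/1.83 × [0.043×log₁₀(55.5/49.194) + 0.23×log₁₀(69.134/55.5)]
    = 2.2951 × [0.0022524 + 0.021942] = 0.05553 m

S_c ≈ 55.5 mm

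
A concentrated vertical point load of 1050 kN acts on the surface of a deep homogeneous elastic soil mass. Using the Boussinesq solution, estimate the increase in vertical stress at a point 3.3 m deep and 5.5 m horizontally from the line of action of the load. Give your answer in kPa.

Δσ_z ≈ 1.66 kPa

Boussinesq vertical stress below a point load on an elastic half-space:
Δσ_z = 3P/(2πz²) · [1 + (r/z)²]^(−5/2)
r/z = 5.5/3.3 = 1.6667; [1+(r/z)²]^(−5/2) = 0.03605.
Δσ_z = 3×1050/(2π×3.3²) × 0.03605 = 46.037 × 0.03605 = 1.66 kPa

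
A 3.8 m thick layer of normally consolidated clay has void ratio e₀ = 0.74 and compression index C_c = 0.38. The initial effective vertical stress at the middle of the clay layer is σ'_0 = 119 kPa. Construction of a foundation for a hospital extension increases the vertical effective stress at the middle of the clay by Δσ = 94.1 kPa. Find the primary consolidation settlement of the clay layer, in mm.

S_c ≈ 210 mm

Final effective stress: σ'_f = σ'_0 + Δσ = 119 + 94.1 = 213.1 kPa.
Normally consolidated clay, so the full stress increment lies on the virgin compression line:
S_c = C_c·H/(1+e₀)·log₁₀(σ'_f/σ'_0) = 0.38×3.8/(1+0.74)×log₁₀(213.1/119)
    = 0.82989 × 0.25304 = 0.21 m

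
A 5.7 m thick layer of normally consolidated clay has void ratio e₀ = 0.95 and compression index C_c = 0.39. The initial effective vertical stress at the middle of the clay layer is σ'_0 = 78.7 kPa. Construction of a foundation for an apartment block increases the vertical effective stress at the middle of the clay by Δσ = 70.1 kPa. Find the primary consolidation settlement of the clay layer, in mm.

Final effective stress: σ'_f = σ'_0 + Δσ = 78.7 + 70.1 = 148.8 kPa.
Normally consolidated clay, so the full stress increment lies on the virgin compression line:
S_c = C_c·H/(1+e₀)·log₁₀(σ'_f/σ'_0) = 0.39×5.7/(1+0.95)×log₁₀(148.8/78.7)
    = 1.14 × 0.27663 = 0.3154 m

S_c ≈ 315 mm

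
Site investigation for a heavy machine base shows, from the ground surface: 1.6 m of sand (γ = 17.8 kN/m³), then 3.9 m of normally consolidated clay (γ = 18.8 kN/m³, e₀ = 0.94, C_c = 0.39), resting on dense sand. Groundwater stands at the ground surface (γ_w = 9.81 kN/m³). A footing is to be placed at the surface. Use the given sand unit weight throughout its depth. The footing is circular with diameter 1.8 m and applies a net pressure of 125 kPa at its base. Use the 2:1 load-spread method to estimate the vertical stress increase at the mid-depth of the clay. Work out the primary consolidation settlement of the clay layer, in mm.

S_c ≈ 130 mm

Mid-depth of clay below the ground surface: z = 1.6 + 3.9/2 = 3.55 m.
Total vertical stress at mid-clay: σ_v = 17.8×1.6 + 18.8×1.95 = 65.14 kPa.
Pore pressure: u = 9.81×(3.55 − 0) = 34.825 kPa.
Initial effective stress: σ'_0 = σ_v − u = 65.14 − 34.825 = 30.315 kPa.
Stress increase at mid-clay by the 2:1 spreading method:
Δσ ≈ qD²/(D+z)² = 125×1.8²/(1.8+3.55)² = 14.15 kPa
Final effective stress: σ'_f = σ'_0 + Δσ = 30.315 + 14.15 = 44.465 kPa.
Normally consolidated clay, so the full stress increment lies on the virgin compression line:
S_c = C_c·H/(1+e₀)·log₁₀(σ'_f/σ'_0) = 0.39×3.9/(1+0.94)×log₁₀(44.465/30.315)
    = 0.78402 × 0.16636 = 0.1304 m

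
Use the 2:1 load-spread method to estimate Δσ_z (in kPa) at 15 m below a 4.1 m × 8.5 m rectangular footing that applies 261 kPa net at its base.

By the 2:1 method the load spreads at 1 horizontal : 2 vertical, so at depth z the loaded area has grown by z in each plan dimension:
Δσ = qBL/((B+z)(L+z)) = 261×4.1×8.5/((4.1+15)(8.5+15)) = 20.265 kPa

Δσ_z ≈ 20.3 kPa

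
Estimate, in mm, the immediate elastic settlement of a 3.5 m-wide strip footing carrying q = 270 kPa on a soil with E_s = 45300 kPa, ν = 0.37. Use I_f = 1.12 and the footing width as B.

Immediate (elastic) settlement: S_e = q·B·(1−ν²)/E_s · I_f.
S_e = 270 × 3.5 × (1 − 0.37²) / 45300 × 1.12
    = 270 × 3.5 × 0.8631 / 45300 × 1.12
    = 0.02017 m = 20.17 mm

S_e ≈ 20.2 mm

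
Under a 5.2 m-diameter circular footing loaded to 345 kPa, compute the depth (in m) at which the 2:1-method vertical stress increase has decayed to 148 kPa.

2:1 spreading — at depth z the loaded area has grown by z in each plan dimension:
qD²/(D+z)² = Δσ_z ⇒ z = D(√(q/Δσ_z) − 1) = 5.2×(√(345/148) − 1) = 2.739 m

z ≈ 2.74 m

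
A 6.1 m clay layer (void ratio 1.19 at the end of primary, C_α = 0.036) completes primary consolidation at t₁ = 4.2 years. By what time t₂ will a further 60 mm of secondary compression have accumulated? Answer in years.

t₂ ≈ 16.7 years

S_s = C_α·H/(1+e_p)·log₁₀(t₂/t₁) ⇒ log₁₀(t₂/t₁) = S_s·(1+e_p)/(C_α·H).
log₁₀(t₂/t₁) = 0.06 × (1+1.19) / (0.036×6.1) = 0.5984
t₂ = t₁ × 10^0.5984 = 4.2 × 3.966 = 16.66 years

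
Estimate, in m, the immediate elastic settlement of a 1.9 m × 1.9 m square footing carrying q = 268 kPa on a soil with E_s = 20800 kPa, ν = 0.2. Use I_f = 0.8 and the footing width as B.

Immediate (elastic) settlement: S_e = q·B·(1−ν²)/E_s · I_f.
S_e = 268 × 1.9 × (1 − 0.2²) / 20800 × 0.8
    = 268 × 1.9 × 0.96 / 20800 × 0.8
    = 0.0188 m

S_e ≈ 0.0188 m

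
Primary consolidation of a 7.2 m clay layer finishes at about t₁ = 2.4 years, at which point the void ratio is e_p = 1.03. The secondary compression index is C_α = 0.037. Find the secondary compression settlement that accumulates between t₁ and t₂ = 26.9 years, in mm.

S_s ≈ 138 mm

Secondary compression: S_s = C_α·H/(1+e_p)·log₁₀(t₂/t₁)
S_s = 0.037×7.2/(1+1.03)×log₁₀(26.9/2.4)
    = 0.1312 × 1.05 = 0.1377 m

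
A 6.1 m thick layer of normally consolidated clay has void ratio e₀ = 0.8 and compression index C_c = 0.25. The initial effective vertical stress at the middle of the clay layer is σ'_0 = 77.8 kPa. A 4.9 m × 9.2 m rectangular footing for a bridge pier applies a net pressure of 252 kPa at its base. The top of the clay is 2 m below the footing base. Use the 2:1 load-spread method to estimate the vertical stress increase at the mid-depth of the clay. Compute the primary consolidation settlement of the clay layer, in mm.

Mid-depth of clay below the footing base: z = 2 + 6.1/2 = 5.05 m.
Stress increase at mid-clay by the 2:1 spreading method:
Δσ = qBL/((B+z)(L+z)) = 252×4.9×9.2/((4.9+5.05)(9.2+5.05)) = 80.121 kPa
Final effective stress: σ'_f = σ'_0 + Δσ = 77.8 + 80.121 = 157.92 kPa.
Normally consolidated clay, so the full stress increment lies on the virgin compression line:
S_c = C_c·H/(1+e₀)·log₁₀(σ'_f/σ'_0) = 0.25×6.1/(1+0.8)×log₁₀(157.92/77.8)
    = 0.84722 × 0.30746 = 0.2605 m

S_c ≈ 260 mm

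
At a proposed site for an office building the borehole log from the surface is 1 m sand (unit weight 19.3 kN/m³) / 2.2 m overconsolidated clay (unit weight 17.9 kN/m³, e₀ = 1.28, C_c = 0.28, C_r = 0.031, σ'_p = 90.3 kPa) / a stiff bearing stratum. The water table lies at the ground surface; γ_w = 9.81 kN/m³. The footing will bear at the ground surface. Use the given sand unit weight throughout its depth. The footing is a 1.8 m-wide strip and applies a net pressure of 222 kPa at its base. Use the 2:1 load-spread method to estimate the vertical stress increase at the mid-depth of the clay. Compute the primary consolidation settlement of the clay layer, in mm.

S_c ≈ 54.9 mm

Mid-depth of clay below the ground surface: z = 1 + 2.2/2 = 2.1 m.
Total vertical stress at mid-clay: σ_v = 19.3×1 + 17.9×1.1 = 38.99 kPa.
Pore pressure: u = 9.81×(2.1 − 0) = 20.601 kPa.
Initial effective stress: σ'_0 = σ_v − u = 38.99 − 20.601 = 18.389 kPa.
Stress increase at mid-clay by the 2:1 spreading method:
Δσ = qB/(B+z) = 222×1.8/(1.8+2.1) = 102.46 kPa
Final effective stress: σ'_f = 18.389 + 102.46 = 120.85 kPa.
σ'_f = 120.85 > σ'_p = 90.3 kPa, so the stress path crosses the preconsolidation pressure — recompression up to σ'_p, then virgin compression beyond:
S_c = H/(1+e₀)·[C_r·log₁₀(σ'_p/σ'_0) + C_c·log₁₀(σ'_f/σ'_p)]
    = 2.2/2.28 × [0.031×log₁₀(90.3/18.389) + 0.28×log₁₀(120.85/90.3)]
    = 0.96491 × [0.021425 + 0.035436] = 0.05487 m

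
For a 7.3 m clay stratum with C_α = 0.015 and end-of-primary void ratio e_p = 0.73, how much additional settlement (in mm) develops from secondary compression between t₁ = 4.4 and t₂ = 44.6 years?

Secondary compression: S_s = C_α·H/(1+e_p)·log₁₀(t₂/t₁)
S_s = 0.015×7.3/(1+0.73)×log₁₀(44.6/4.4)
    = 0.06329 × 1.006 = 0.06367 m

S_s ≈ 63.7 mm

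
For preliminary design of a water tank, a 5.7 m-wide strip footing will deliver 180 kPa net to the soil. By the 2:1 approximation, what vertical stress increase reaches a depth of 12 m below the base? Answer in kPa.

Δσ_z ≈ 58 kPa

By the 2:1 method the load spreads at 1 horizontal : 2 vertical, so at depth z the loaded area has grown by z in each plan dimension:
Δσ = qB/(B+z) = 180×5.7/(5.7+12) = 57.966 kPa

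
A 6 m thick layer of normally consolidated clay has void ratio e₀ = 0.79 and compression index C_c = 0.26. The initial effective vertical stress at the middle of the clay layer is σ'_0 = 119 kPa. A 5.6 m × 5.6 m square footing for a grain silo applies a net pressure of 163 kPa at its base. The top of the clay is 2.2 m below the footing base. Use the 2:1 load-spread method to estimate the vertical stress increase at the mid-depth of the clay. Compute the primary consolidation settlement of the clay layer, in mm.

S_c ≈ 119 mm

Mid-depth of clay below the footing base: z = 2.2 + 6/2 = 5.2 m.
Stress increase at mid-clay by the 2:1 spreading method:
Δσ = qBL/((B+z)(L+z)) = 163×5.6×5.6/((5.6+5.2)(5.6+5.2)) = 43.824 kPa
Final effective stress: σ'_f = σ'_0 + Δσ = 119 + 43.824 = 162.82 kPa.
Normally consolidated clay, so the full stress increment lies on the virgin compression line:
S_c = C_c·H/(1+e₀)·log₁₀(σ'_f/σ'_0) = 0.26×6/(1+0.79)×log₁₀(162.82/119)
    = 0.87151 × 0.13616 = 0.1187 m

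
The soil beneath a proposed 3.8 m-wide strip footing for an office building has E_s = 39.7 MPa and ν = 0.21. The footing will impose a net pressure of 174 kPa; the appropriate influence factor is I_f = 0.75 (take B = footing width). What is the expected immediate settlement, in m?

S_e ≈ 0.0119 m

Immediate (elastic) settlement: S_e = q·B·(1−ν²)/E_s · I_f.
E_s = 39.7 MPa = 39700 kPa.
S_e = 174 × 3.8 × (1 − 0.21²) / 39700 × 0.75
    = 174 × 3.8 × 0.9559 / 39700 × 0.75
    = 0.01194 m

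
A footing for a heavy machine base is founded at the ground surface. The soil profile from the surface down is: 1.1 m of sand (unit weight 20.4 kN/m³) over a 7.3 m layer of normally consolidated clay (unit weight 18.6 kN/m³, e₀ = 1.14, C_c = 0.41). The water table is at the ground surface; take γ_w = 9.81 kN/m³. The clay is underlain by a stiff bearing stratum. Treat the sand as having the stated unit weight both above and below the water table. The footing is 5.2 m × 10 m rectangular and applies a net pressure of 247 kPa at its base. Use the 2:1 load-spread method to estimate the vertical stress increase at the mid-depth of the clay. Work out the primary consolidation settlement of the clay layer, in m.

Mid-depth of clay below the ground surface: z = 1.1 + 7.3/2 = 4.75 m.
Total vertical stress at mid-clay: σ_v = 20.4×1.1 + 18.6×3.65 = 90.33 kPa.
Pore pressure: u = 9.81×(4.75 − 0) = 46.598 kPa.
Initial effective stress: σ'_0 = σ_v − u = 90.33 − 46.598 = 43.732 kPa.
Stress increase at mid-clay by the 2:1 spreading method:
Δσ = qBL/((B+z)(L+z)) = 247×5.2×10/((5.2+4.75)(10+4.75)) = 87.516 kPa
Final effective stress: σ'_f = σ'_0 + Δσ = 43.732 + 87.516 = 131.25 kPa.
Normally consolidated clay, so the full stress increment lies on the virgin compression line:
S_c = C_c·H/(1+e₀)·log₁₀(σ'_f/σ'_0) = 0.41×7.3/(1+1.14)×log₁₀(131.25/43.732)
    = 1.3986 × 0.4773 = 0.6676 m

S_c ≈ 0.668 m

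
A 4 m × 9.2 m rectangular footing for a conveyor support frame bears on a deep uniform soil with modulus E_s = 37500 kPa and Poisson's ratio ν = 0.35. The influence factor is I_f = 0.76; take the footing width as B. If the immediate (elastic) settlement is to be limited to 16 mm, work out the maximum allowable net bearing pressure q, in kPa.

S_e = q·B·(1−ν²)/E_s · I_f  ⇒  q = S_e·E_s / (B·(1−ν²)·I_f).
q = 0.016 × 37500 / (4 × 0.8775 × 0.76) = 224.9 kPa

q ≈ 225 kPa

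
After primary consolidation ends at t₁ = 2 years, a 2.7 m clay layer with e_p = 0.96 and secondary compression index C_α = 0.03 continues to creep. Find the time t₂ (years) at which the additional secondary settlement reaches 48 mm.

S_s = C_α·H/(1+e_p)·log₁₀(t₂/t₁) ⇒ log₁₀(t₂/t₁) = S_s·(1+e_p)/(C_α·H).
log₁₀(t₂/t₁) = 0.048 × (1+0.96) / (0.03×2.7) = 1.161
t₂ = t₁ × 10^1.161 = 2 × 14.5 = 29.01 years

t₂ ≈ 29 years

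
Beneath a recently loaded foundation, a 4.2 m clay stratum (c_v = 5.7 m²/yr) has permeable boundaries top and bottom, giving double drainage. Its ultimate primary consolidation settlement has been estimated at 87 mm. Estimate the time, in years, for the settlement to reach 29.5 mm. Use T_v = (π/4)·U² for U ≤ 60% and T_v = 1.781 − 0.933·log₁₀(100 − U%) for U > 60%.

t ≈ 0.0699 years

Drainage path length: H_d = H/2 = 2.1 m (double drainage).
U = S(t)/S_ult = 29.5/87 = 0.3391.
U ≤ 60%: T_v = (π/4)·U² = (π/4)×0.33908² = 0.090302.
t = T_v·H_d²/c_v = 0.090302×2.1²/5.7 = 0.06987 years.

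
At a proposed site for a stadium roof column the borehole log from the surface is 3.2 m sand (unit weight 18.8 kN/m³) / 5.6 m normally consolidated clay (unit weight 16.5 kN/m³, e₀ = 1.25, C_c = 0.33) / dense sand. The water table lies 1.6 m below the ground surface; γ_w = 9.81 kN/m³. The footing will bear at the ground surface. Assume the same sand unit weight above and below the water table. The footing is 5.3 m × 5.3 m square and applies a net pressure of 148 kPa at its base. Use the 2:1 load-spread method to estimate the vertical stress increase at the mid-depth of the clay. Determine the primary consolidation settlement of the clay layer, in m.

Mid-depth of clay below the ground surface: z = 3.2 + 5.6/2 = 6 m.
Total vertical stress at mid-clay: σ_v = 18.8×3.2 + 16.5×2.8 = 106.36 kPa.
Pore pressure: u = 9.81×(6 − 1.6) = 43.164 kPa.
Initial effective stress: σ'_0 = σ_v − u = 106.36 − 43.164 = 63.196 kPa.
Stress increase at mid-clay by the 2:1 spreading method:
Δσ = qBL/((B+z)(L+z)) = 148×5.3×5.3/((5.3+6)(5.3+6)) = 32.558 kPa
Final effective stress: σ'_f = σ'_0 + Δσ = 63.196 + 32.558 = 95.754 kPa.
Normally consolidated clay, so the full stress increment lies on the virgin compression line:
S_c = C_c·H/(1+e₀)·log₁₀(σ'_f/σ'_0) = 0.33×5.6/(1+1.25)×log₁₀(95.754/63.196)
    = 0.82133 × 0.18047 = 0.1482 m

S_c ≈ 0.148 m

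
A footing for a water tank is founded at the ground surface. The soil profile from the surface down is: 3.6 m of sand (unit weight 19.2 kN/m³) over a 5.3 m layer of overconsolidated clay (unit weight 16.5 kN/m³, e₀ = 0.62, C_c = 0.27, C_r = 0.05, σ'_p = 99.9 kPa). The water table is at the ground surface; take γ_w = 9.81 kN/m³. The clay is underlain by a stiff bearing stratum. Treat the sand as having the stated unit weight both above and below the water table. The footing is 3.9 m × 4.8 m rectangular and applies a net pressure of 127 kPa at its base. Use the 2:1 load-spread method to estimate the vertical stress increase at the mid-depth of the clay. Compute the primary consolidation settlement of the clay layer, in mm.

Mid-depth of clay below the ground surface: z = 3.6 + 5.3/2 = 6.25 m.
Total vertical stress at mid-clay: σ_v = 19.2×3.6 + 16.5×2.65 = 112.84 kPa.
Pore pressure: u = 9.81×(6.25 − 0) = 61.312 kPa.
Initial effective stress: σ'_0 = σ_v − u = 112.84 − 61.312 = 51.528 kPa.
Stress increase at mid-clay by the 2:1 spreading method:
Δσ = qBL/((B+z)(L+z)) = 127×3.9×4.8/((3.9+6.25)(4.8+6.25)) = 21.197 kPa
Final effective stress: σ'_f = 51.528 + 21.197 = 72.725 kPa.
σ'_f = 72.725 ≤ σ'_p = 99.9 kPa, so the clay remains overconsolidated and only the recompression index applies:
S_c = C_r·H/(1+e₀)·log₁₀(σ'_f/σ'_0) = 0.05×5.3/1.62×log₁₀(72.725/51.528)
    = 0.16358 × 0.14964 = 0.02448 m

S_c ≈ 24.5 mm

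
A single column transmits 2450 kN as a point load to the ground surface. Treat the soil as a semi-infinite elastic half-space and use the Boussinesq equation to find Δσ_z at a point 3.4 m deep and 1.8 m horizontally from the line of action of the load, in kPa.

Δσ_z ≈ 54.6 kPa

Boussinesq vertical stress below a point load on an elastic half-space:
Δσ_z = 3P/(2πz²) · [1 + (r/z)²]^(−5/2)
r/z = 1.8/3.4 = 0.52941; [1+(r/z)²]^(−5/2) = 0.53919.
Δσ_z = 3×2450/(2π×3.4²) × 0.53919 = 101.19 × 0.53919 = 54.56 kPa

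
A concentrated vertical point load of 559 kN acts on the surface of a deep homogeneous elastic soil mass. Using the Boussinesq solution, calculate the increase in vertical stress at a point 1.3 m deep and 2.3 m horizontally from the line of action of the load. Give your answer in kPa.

Boussinesq vertical stress below a point load on an elastic half-space:
Δσ_z = 3P/(2πz²) · [1 + (r/z)²]^(−5/2)
r/z = 2.3/1.3 = 1.7692; [1+(r/z)²]^(−5/2) = 0.028846.
Δσ_z = 3×559/(2π×1.3²) × 0.028846 = 157.93 × 0.028846 = 4.556 kPa

Δσ_z ≈ 4.56 kPa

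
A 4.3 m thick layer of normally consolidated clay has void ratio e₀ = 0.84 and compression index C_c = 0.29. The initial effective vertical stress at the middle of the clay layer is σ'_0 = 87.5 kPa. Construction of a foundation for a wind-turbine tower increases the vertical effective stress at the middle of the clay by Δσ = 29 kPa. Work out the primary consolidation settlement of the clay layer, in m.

Final effective stress: σ'_f = σ'_0 + Δσ = 87.5 + 29 = 116.5 kPa.
Normally consolidated clay, so the full stress increment lies on the virgin compression line:
S_c = C_c·H/(1+e₀)·log₁₀(σ'_f/σ'_0) = 0.29×4.3/(1+0.84)×log₁₀(116.5/87.5)
    = 0.67772 × 0.12432 = 0.08425 m

S_c ≈ 0.0843 m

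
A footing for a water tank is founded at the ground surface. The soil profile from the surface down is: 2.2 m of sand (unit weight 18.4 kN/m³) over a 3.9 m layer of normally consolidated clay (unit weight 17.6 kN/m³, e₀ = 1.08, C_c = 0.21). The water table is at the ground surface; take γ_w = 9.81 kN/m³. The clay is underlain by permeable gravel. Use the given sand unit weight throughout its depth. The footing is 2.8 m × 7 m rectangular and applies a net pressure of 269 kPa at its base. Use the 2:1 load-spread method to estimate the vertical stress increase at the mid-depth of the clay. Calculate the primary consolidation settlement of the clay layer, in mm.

Mid-depth of clay below the ground surface: z = 2.2 + 3.9/2 = 4.15 m.
Total vertical stress at mid-clay: σ_v = 18.4×2.2 + 17.6×1.95 = 74.8 kPa.
Pore pressure: u = 9.81×(4.15 − 0) = 40.712 kPa.
Initial effective stress: σ'_0 = σ_v − u = 74.8 − 40.712 = 34.088 kPa.
Stress increase at mid-clay by the 2:1 spreading method:
Δσ = qBL/((B+z)(L+z)) = 269×2.8×7/((2.8+4.15)(7+4.15)) = 68.038 kPa
Final effective stress: σ'_f = σ'_0 + Δσ = 34.088 + 68.038 = 102.13 kPa.
Normally consolidated clay, so the full stress increment lies on the virgin compression line:
S_c = C_c·H/(1+e₀)·log₁₀(σ'_f/σ'_0) = 0.21×3.9/(1+1.08)×log₁₀(102.13/34.088)
    = 0.39375 × 0.47655 = 0.1876 m

S_c ≈ 188 mm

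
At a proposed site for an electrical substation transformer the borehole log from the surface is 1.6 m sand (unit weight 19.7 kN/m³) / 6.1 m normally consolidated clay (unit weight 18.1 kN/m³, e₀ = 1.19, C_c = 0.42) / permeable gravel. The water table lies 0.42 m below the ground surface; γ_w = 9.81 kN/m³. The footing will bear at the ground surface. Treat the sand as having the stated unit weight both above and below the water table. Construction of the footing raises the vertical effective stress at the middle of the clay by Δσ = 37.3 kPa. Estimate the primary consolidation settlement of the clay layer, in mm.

Mid-depth of clay below the ground surface: z = 1.6 + 6.1/2 = 4.65 m.
Total vertical stress at mid-clay: σ_v = 19.7×1.6 + 18.1×3.05 = 86.725 kPa.
Pore pressure: u = 9.81×(4.65 − 0.42) = 41.496 kPa.
Initial effective stress: σ'_0 = σ_v − u = 86.725 − 41.496 = 45.229 kPa.
Final effective stress: σ'_f = σ'_0 + Δσ = 45.229 + 37.3 = 82.529 kPa.
Normally consolidated clay, so the full stress increment lies on the virgin compression line:
S_c = C_c·H/(1+e₀)·log₁₀(σ'_f/σ'_0) = 0.42×6.1/(1+1.19)×log₁₀(82.529/45.229)
    = 1.1699 × 0.26119 = 0.3056 m

S_c ≈ 306 mm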